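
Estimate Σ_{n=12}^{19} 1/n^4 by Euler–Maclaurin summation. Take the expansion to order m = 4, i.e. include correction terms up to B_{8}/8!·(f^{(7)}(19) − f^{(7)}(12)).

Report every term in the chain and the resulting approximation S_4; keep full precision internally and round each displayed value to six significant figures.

S_4 ≈ 0.000173453

The integral term ∫_12^19 1/x^4 dx = 0.000144303.
½[f(12) + f(19)] = ½[4.82253e-05 + 7.67336e-06] = 2.79493e-05.
Integral + boundary = 0.000172253.
Order-1 term: 1/12 · (-1.61544e-06 − (-1.60751e-05)) = 1.20497e-06.
Partial sum through k=1: 0.000173458.
Order-2 term: −1/720 · (-1.34247e-07 − (-3.34898e-06)) = -4.46491e-09.
Partial sum through k=2: 0.000173453.
Order-3 term: 1/30240 · (-2.08251e-08 − (-1.30238e-06)) = 4.23795e-11.
Partial sum through k=3: 0.000173453.
Order-4 term: −1/1209600 · (-5.19185e-09 − (-8.13988e-07)) = -6.68648e-13.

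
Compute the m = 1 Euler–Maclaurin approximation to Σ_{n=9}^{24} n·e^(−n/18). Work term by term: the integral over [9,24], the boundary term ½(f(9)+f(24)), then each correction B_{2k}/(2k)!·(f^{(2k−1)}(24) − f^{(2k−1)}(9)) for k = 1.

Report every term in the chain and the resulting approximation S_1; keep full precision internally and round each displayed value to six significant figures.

Integral: ∫_9^24 x·e^(−x/18) dx = 95.4945.
Endpoint term: (f(9) + f(24))/2 = (5.45878 + 6.32633)/2 = 5.89255.
So far: 101.387.
k=1: B_{2}/(2)! × [f^{(1)}(24) − f^{(1)}(9)] = 1/12 × (-0.0878657 − 0.303265) = -0.0325943.

S_1 ≈ 101.354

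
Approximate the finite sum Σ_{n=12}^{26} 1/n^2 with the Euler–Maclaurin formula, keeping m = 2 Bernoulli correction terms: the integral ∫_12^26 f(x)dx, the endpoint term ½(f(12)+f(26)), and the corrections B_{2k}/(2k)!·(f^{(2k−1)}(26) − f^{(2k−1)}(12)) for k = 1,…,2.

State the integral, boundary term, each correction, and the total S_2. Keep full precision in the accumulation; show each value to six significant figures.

The integral term ∫_12^26 1/x^2 dx = 0.0448718.
½[f(12) + f(26)] = ½[0.00694444 + 0.00147929] = 0.00421187.
Integral + boundary = 0.0490837.
k=1: B_{2}/(2)! × [f^{(1)}(26) − f^{(1)}(12)] = 1/12 × (-0.000113792 − (-0.00115741)) = 8.69680e-05.
Partial sum through k=1: 0.0491706.
k=2: B_{4}/(4)! × [f^{(3)}(26) − f^{(3)}(12)] = −1/720 × (-2.01997e-06 − (-9.64506e-05)) = -1.31154e-07.

S_2 ≈ 0.0491705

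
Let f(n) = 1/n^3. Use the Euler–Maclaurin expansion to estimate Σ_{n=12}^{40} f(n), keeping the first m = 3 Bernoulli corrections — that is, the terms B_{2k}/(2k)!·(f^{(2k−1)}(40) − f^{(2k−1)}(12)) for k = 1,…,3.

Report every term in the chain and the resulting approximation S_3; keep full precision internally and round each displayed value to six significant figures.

S_3 ≈ 0.00346882

Integral: ∫_12^40 1/x^3 dx = 0.00315972.
½[f(12) + f(40)] = ½[0.000578704 + 1.56250e-05] = 0.000297164.
Integral + boundary = 0.00345689.
Correction k=1: B_{2}/2! · (f^{(1)}(40) − f^{(1)}(12)) = 1/12 · (-1.17187e-06 − (-0.000144676)) = 1.19587e-05.
Partial sum through k=1: 0.00346885.
Correction k=2: B_{4}/4! · (f^{(3)}(40) − f^{(3)}(12)) = −1/720 · (-1.46484e-08 − (-2.00939e-05)) = -2.78878e-08.
Partial sum through k=2: 0.00346882.
Correction k=3: B_{6}/6! · (f^{(5)}(40) − f^{(5)}(12)) = 1/30240 · (-3.84521e-10 − (-5.86071e-06)) = 1.93794e-10.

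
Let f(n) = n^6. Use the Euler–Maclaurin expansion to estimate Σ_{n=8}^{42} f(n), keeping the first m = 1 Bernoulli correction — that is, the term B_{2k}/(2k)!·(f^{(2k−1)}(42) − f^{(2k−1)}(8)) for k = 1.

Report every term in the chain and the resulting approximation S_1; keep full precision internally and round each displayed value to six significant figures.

The integral term ∫_8^42 x^6 dx = 3.29339e+10.
½[f(8) + f(42)] = ½[262144 + 5.48903e+09] = 2.74465e+09.
Running total after boundary: 3.56785e+10.
k=1: B_{2}/(2)! × [f^{(1)}(42) − f^{(1)}(8)] = 1/12 × (7.84147e+08 − 196608) = 6.53292e+07.

S_1 ≈ 3.57439e+10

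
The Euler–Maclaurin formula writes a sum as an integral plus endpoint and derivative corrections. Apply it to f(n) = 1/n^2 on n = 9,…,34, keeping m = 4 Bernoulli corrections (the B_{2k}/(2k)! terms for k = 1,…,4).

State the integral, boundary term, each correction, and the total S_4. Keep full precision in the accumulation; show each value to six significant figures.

Integral: ∫_9^34 1/x^2 dx = 0.0816993.
Endpoint term: (f(9) + f(34))/2 = (0.0123457 + 0.000865052)/2 = 0.00660537.
So far: 0.0883047.
Correction k=1: B_{2}/2! · (f^{(1)}(34) − f^{(1)}(9)) = 1/12 · (-5.08854e-05 − (-0.00274348)) = 0.000224383.
Running total after k=1: 0.0885291.
Correction k=2: B_{4}/4! · (f^{(3)}(34) − f^{(3)}(9)) = −1/720 · (-5.28222e-07 − (-0.000406442)) = -5.63769e-07.
Running total after k=2: 0.0885285.
Correction k=3: B_{6}/6! · (f^{(5)}(34) − f^{(5)}(9)) = 1/30240 · (-1.37082e-08 − (-0.000150534)) = 4.97753e-09.
Running total after k=3: 0.0885285.
Correction k=4: B_{8}/8! · (f^{(7)}(34) − f^{(7)}(9)) = −1/1209600 · (-6.64065e-10 − (-0.000104073)) = -8.60386e-11.

S_4 ≈ 0.0885285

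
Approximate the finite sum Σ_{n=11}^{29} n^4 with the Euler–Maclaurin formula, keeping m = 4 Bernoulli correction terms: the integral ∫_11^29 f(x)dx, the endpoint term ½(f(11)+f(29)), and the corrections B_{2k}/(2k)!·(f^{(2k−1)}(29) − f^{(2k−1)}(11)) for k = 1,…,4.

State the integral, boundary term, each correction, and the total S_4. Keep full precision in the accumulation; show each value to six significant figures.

S_4 ≈ 4.43867e+06

The integral term ∫_11^29 x^4 dx = 4.07002e+06.
½[f(11) + f(29)] = ½[14641.0 + 707281] = 360961.
So far: 4.43098e+06.
k=1: B_{2}/(2)! × [f^{(1)}(29) − f^{(1)}(11)] = 1/12 × (97556.0 − 5324.00) = 7686.00.
Running total after k=1: 4.43867e+06.
k=2: B_{4}/(4)! × [f^{(3)}(29) − f^{(3)}(11)] = −1/720 × (696.000 − 264.000) = -0.600000.
Running total after k=2: 4.43867e+06.
k=3: B_{6}/(6)! × [f^{(5)}(29) − f^{(5)}(11)] = 1/30240 × (0.00000 − 0.00000) = 0.00000.
Running total after k=3: 4.43867e+06.
k=4: B_{8}/(8)! × [f^{(7)}(29) − f^{(7)}(11)] = −1/1209600 × (0.00000 − 0.00000) = 0.00000.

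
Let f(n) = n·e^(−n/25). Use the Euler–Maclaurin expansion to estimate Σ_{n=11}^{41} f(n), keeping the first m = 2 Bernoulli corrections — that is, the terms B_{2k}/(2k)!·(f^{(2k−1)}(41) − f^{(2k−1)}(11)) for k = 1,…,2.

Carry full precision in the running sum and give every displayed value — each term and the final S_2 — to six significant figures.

Integral: ∫_11^41 x·e^(−x/25) dx = 259.566.
½[f(11) + f(41)] = ½[7.08440 + 7.95318] = 7.51879.
Running total after boundary: 267.085.
Correction k=1: B_{2}/2! · (f^{(1)}(41) − f^{(1)}(11)) = 1/12 · (-0.124147 − 0.360660) = -0.0404006.
Partial sum through k=1: 267.044.
Correction k=2: B_{4}/4! · (f^{(3)}(41) − f^{(3)}(11)) = −1/720 · (0.000422101 − 0.00263797) = 3.07760e-06.

S_2 ≈ 267.044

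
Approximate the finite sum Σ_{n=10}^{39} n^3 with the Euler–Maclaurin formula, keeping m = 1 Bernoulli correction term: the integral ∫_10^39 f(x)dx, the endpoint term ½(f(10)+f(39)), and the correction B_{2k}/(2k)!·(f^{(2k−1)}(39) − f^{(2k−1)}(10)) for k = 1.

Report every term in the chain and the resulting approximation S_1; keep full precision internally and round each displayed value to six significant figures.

S_1 ≈ 606375

∫_10^39 x^3 dx evaluates to 575860.
Boundary: ½(f(10) + f(39)) = ½(1000.00 + 59319.0) = 30159.5.
Integral + boundary = 606020.
Correction k=1: B_{2}/2! · (f^{(1)}(39) − f^{(1)}(10)) = 1/12 · (4563.00 − 300.000) = 355.250.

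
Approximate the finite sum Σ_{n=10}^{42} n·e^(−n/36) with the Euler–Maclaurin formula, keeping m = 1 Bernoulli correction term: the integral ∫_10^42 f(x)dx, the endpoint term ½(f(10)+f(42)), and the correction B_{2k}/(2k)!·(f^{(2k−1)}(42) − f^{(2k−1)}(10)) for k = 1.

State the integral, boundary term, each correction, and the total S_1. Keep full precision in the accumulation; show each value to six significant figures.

S_1 ≈ 390.219

∫_10^42 x·e^(−x/36) dx evaluates to 379.942.
Boundary: ½(f(10) + f(42)) = ½(7.57465 + 13.0789) = 10.3268.
So far: 390.269.
Correction k=1: B_{2}/2! · (f^{(1)}(42) − f^{(1)}(10)) = 1/12 · (-0.0519005 − 0.547058) = -0.0499132.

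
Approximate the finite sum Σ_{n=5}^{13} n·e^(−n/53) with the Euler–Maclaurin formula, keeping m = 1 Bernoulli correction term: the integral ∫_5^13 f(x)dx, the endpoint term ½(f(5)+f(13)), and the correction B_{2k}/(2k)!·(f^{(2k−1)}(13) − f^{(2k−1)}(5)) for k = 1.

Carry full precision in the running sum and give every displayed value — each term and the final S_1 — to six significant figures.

S_1 ≈ 67.4749

The integral term ∫_5^13 x·e^(−x/53) dx = 60.1333.
Endpoint term: (f(5) + f(13))/2 = (4.54987 + 10.1723)/2 = 7.36107.
Integral + boundary = 67.4944.
Correction k=1: B_{2}/2! · (f^{(1)}(13) − f^{(1)}(5)) = 1/12 · (0.590553 − 0.824127) = -0.0194645.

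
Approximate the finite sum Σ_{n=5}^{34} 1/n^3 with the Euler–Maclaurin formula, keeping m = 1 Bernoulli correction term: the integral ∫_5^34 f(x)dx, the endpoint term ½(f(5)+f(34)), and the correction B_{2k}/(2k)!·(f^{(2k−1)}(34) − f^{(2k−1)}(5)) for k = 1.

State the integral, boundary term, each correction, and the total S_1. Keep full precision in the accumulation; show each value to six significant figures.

S_1 ≈ 0.0239800

∫_5^34 1/x^3 dx evaluates to 0.0195675.
Boundary: ½(f(5) + f(34)) = ½(0.00800000 + 2.54427e-05) = 0.00401272.
So far: 0.0235802.
Order-1 term: 1/12 · (-2.24494e-06 − (-0.00480000)) = 0.000399813.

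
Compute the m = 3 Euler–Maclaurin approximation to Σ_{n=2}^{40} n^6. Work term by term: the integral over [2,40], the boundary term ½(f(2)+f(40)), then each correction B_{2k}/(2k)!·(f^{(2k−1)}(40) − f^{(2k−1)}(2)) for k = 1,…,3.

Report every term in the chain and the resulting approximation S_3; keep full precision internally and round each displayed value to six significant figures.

S_3 ≈ 2.55049e+10

∫_2^40 x^6 dx evaluates to 2.34057e+10.
Endpoint term: (f(2) + f(40))/2 = (64.0000 + 4.09600e+09)/2 = 2.04800e+09.
Integral + boundary = 2.54537e+10.
k=1: B_{2}/(2)! × [f^{(1)}(40) − f^{(1)}(2)] = 1/12 × (6.14400e+08 − 192.000) = 5.12000e+07.
After k=1: 2.55049e+10.
k=2: B_{4}/(4)! × [f^{(3)}(40) − f^{(3)}(2)] = −1/720 × (7.68000e+06 − 960.000) = -10665.3.
After k=2: 2.55049e+10.
k=3: B_{6}/(6)! × [f^{(5)}(40) − f^{(5)}(2)] = 1/30240 × (28800.0 − 1440.00) = 0.904762.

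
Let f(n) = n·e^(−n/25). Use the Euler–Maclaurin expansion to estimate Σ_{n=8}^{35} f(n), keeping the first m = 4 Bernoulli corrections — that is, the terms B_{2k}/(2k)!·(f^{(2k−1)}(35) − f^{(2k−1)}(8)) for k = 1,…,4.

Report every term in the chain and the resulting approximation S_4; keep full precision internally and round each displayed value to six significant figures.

S_4 ≈ 236.348

Integral: ∫_8^35 x·e^(−x/25) dx = 229.178.
Boundary: ½(f(8) + f(35)) = ½(5.80919 + 8.63089) = 7.22004.
Running total after boundary: 236.398.
Order-1 term: 1/12 · (-0.0986388 − 0.493781) = -0.0493683.
Partial sum through k=1: 236.348.
Order-2 term: −1/720 · (0.000631288 − 0.00311373) = 3.44783e-06.
Partial sum through k=2: 236.348.
Order-3 term: 1/30240 · (2.27264e-06 − 8.69985e-06) = -2.12540e-10.
Partial sum through k=3: 236.348.
Order-4 term: −1/1209600 · (5.65634e-09 − 1.98684e-08) = 1.17494e-14.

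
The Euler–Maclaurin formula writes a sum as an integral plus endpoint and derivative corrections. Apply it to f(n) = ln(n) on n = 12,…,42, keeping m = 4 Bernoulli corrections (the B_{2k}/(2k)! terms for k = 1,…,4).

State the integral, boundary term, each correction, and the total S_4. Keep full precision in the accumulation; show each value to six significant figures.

Integral: ∫_12^42 ln(x) dx = 97.1632.
Endpoint term: (f(12) + f(42))/2 = (2.48491 + 3.73767)/2 = 3.11129.
So far: 100.275.
k=1: B_{2}/(2)! × [f^{(1)}(42) − f^{(1)}(12)] = 1/12 × (0.0238095 − 0.0833333) = -0.00496032.
Running total after k=1: 100.270.
k=2: B_{4}/(4)! × [f^{(3)}(42) − f^{(3)}(12)] = −1/720 × (2.69949e-05 − 0.00115741) = 1.57002e-06.
Running total after k=2: 100.270.
k=3: B_{6}/(6)! × [f^{(5)}(42) − f^{(5)}(12)] = 1/30240 × (1.83639e-07 − 9.64506e-05) = -3.18343e-09.
Running total after k=3: 100.270.
k=4: B_{8}/(8)! × [f^{(7)}(42) − f^{(7)}(12)] = −1/1209600 × (3.12311e-09 − 2.00939e-05) = 1.66094e-11.

S_4 ≈ 100.270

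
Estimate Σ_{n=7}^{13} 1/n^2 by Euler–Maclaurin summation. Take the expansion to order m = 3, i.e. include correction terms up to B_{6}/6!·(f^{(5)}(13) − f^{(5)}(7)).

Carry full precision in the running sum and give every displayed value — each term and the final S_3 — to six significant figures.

∫_7^13 1/x^2 dx evaluates to 0.0659341.
Boundary: ½(f(7) + f(13)) = ½(0.0204082 + 0.00591716) = 0.0131627.
Integral + boundary = 0.0790967.
Order-1 term: 1/12 · (-0.000910332 − (-0.00583090)) = 0.000410048.
Running total after k=1: 0.0795068.
Order-2 term: −1/720 · (-6.46390e-05 − (-0.00142798)) = -1.89352e-06.
Running total after k=2: 0.0795049.
Order-3 term: 1/30240 · (-1.14744e-05 − (-0.000874271)) = 2.85316e-08.

S_3 ≈ 0.0795049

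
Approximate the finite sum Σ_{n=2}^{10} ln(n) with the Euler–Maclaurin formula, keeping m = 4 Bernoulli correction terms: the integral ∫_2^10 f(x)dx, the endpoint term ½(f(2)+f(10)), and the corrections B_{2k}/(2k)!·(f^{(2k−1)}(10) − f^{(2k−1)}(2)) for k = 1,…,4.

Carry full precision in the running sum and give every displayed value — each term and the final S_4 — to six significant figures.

Integral: ∫_2^10 ln(x) dx = 13.6396.
½[f(2) + f(10)] = ½[0.693147 + 2.30259] = 1.49787.
Integral + boundary = 15.1374.
Correction k=1: B_{2}/2! · (f^{(1)}(10) − f^{(1)}(2)) = 1/12 · (0.100000 − 0.500000) = -0.0333333.
Partial sum through k=1: 15.1041.
Correction k=2: B_{4}/4! · (f^{(3)}(10) − f^{(3)}(2)) = −1/720 · (0.00200000 − 0.250000) = 0.000344444.
Partial sum through k=2: 15.1044.
Correction k=3: B_{6}/6! · (f^{(5)}(10) − f^{(5)}(2)) = 1/30240 · (0.000240000 − 0.750000) = -2.47937e-05.
Partial sum through k=3: 15.1044.
Correction k=4: B_{8}/8! · (f^{(7)}(10) − f^{(7)}(2)) = −1/1209600 · (7.20000e-05 − 5.62500) = 4.65024e-06.

S_4 ≈ 15.1044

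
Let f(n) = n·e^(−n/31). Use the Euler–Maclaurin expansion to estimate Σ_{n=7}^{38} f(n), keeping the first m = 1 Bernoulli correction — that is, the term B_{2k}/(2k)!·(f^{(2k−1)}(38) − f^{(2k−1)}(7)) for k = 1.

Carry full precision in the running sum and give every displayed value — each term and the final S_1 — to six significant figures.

S_1 ≈ 320.365

∫_7^38 x·e^(−x/31) dx evaluates to 312.053.
½[f(7) + f(38)] = ½[5.58511 + 11.1538] = 8.36945.
So far: 320.422.
k=1: B_{2}/(2)! × [f^{(1)}(38) − f^{(1)}(7)] = 1/12 × (-0.0662789 − 0.617708) = -0.0569989.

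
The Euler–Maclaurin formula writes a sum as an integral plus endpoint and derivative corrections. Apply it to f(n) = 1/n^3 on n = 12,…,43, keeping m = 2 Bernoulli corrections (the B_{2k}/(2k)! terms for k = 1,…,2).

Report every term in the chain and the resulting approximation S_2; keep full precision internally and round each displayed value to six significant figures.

∫_12^43 1/x^3 dx evaluates to 0.00320181.
Endpoint term: (f(12) + f(43))/2 = (0.000578704 + 1.25775e-05)/2 = 0.000295641.
Integral + boundary = 0.00349745.
k=1: B_{2}/(2)! × [f^{(1)}(43) − f^{(1)}(12)] = 1/12 × (-8.77501e-07 − (-0.000144676)) = 1.19832e-05.
Running total after k=1: 0.00350943.
k=2: B_{4}/(4)! × [f^{(3)}(43) − f^{(3)}(12)] = −1/720 × (-9.49162e-09 − (-2.00939e-05)) = -2.78950e-08.

S_2 ≈ 0.00350940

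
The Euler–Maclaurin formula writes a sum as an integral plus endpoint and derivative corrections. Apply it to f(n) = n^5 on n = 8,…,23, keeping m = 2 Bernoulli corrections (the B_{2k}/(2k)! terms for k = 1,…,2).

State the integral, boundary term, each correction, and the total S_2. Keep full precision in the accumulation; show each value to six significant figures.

S_2 ≈ 2.79784e+07

The integral term ∫_8^23 x^5 dx = 2.46290e+07.
Endpoint term: (f(8) + f(23))/2 = (32768.0 + 6.43634e+06)/2 = 3.23456e+06.
Integral + boundary = 2.78635e+07.
Order-1 term: 1/12 · (1.39920e+06 − 20480.0) = 114894.
After k=1: 2.79784e+07.
Order-2 term: −1/720 · (31740.0 − 3840.00) = -38.7500.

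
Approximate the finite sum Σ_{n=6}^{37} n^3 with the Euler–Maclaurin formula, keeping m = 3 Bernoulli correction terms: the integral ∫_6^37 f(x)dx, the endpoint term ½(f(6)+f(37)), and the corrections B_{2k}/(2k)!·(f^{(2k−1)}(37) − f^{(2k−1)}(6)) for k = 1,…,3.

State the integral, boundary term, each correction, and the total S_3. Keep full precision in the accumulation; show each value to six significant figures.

S_3 ≈ 493984

The integral term ∫_6^37 x^3 dx = 468216.
Boundary: ½(f(6) + f(37)) = ½(216.000 + 50653.0) = 25434.5.
Integral + boundary = 493651.
Order-1 term: 1/12 · (4107.00 − 108.000) = 333.250.
After k=1: 493984.
Order-2 term: −1/720 · (6.00000 − 6.00000) = 0.00000.
After k=2: 493984.
Order-3 term: 1/30240 · (0.00000 − 0.00000) = 0.00000.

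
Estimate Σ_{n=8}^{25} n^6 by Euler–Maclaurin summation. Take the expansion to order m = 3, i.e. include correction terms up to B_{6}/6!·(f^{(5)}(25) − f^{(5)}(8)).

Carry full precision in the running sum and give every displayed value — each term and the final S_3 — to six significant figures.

Integral: ∫_8^25 x^6 dx = 8.71631e+08.
Boundary: ½(f(8) + f(25)) = ½(262144 + 2.44141e+08) = 1.22201e+08.
Integral + boundary = 9.93833e+08.
Correction k=1: B_{2}/2! · (f^{(1)}(25) − f^{(1)}(8)) = 1/12 · (5.85938e+07 − 196608) = 4.86643e+06.
Running total after k=1: 9.98699e+08.
Correction k=2: B_{4}/4! · (f^{(3)}(25) − f^{(3)}(8)) = −1/720 · (1.87500e+06 − 61440.0) = -2518.83.
Running total after k=2: 9.98697e+08.
Correction k=3: B_{6}/6! · (f^{(5)}(25) − f^{(5)}(8)) = 1/30240 · (18000.0 − 5760.00) = 0.404762.

S_3 ≈ 9.98697e+08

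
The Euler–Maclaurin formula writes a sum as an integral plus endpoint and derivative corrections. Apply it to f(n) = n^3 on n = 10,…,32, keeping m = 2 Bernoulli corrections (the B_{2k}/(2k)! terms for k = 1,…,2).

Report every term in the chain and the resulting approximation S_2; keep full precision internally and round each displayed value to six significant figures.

The integral term ∫_10^32 x^3 dx = 259644.
Boundary: ½(f(10) + f(32)) = ½(1000.00 + 32768.0) = 16884.0.
Integral + boundary = 276528.
Order-1 term: 1/12 · (3072.00 − 300.000) = 231.000.
Partial sum through k=1: 276759.
Order-2 term: −1/720 · (6.00000 − 6.00000) = 0.00000.

S_2 ≈ 276759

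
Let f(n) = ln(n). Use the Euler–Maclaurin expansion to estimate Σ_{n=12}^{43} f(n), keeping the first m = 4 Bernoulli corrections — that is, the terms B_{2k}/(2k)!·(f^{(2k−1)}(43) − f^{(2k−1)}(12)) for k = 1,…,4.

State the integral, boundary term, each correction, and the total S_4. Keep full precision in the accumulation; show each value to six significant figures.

S_4 ≈ 104.031

∫_12^43 ln(x) dx evaluates to 100.913.
Boundary: ½(f(12) + f(43)) = ½(2.48491 + 3.76120) = 3.12305.
Running total after boundary: 104.036.
Correction k=1: B_{2}/2! · (f^{(1)}(43) − f^{(1)}(12)) = 1/12 · (0.0232558 − 0.0833333) = -0.00500646.
After k=1: 104.031.
Correction k=2: B_{4}/4! · (f^{(3)}(43) − f^{(3)}(12)) = −1/720 · (2.51550e-05 − 0.00115741) = 1.57257e-06.
After k=2: 104.031.
Correction k=3: B_{6}/6! · (f^{(5)}(43) − f^{(5)}(12)) = 1/30240 · (1.63256e-07 − 9.64506e-05) = -3.18411e-09.
After k=3: 104.031.
Correction k=4: B_{8}/8! · (f^{(7)}(43) − f^{(7)}(12)) = −1/1209600 · (2.64883e-09 − 2.00939e-05) = 1.66098e-11.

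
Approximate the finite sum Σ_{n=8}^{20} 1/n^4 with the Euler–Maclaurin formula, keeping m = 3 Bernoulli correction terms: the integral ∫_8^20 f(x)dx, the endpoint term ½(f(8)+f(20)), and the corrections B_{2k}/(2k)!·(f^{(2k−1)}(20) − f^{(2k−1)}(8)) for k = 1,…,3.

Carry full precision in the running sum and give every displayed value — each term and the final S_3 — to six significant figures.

∫_8^20 1/x^4 dx evaluates to 0.000609375.
Endpoint term: (f(8) + f(20))/2 = (0.000244141 + 6.25000e-06)/2 = 0.000125195.
Integral + boundary = 0.000734570.
k=1: B_{2}/(2)! × [f^{(1)}(20) − f^{(1)}(8)] = 1/12 × (-1.25000e-06 − (-0.000122070)) = 1.00684e-05.
Running total after k=1: 0.000744639.
k=2: B_{4}/(4)! × [f^{(3)}(20) − f^{(3)}(8)] = −1/720 × (-9.37500e-08 − (-5.72205e-05)) = -7.93427e-08.
Running total after k=2: 0.000744559.
k=3: B_{6}/(6)! × [f^{(5)}(20) − f^{(5)}(8)] = 1/30240 × (-1.31250e-08 − (-5.00679e-05)) = 1.65525e-09.

S_3 ≈ 0.000744561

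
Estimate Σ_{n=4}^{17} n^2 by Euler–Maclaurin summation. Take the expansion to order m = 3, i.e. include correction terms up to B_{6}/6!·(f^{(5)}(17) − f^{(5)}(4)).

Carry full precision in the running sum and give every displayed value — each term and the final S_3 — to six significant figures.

S_3 ≈ 1771.00

Integral: ∫_4^17 x^2 dx = 1616.33.
Boundary: ½(f(4) + f(17)) = ½(16.0000 + 289.000) = 152.500.
Running total after boundary: 1768.83.
Order-1 term: 1/12 · (34.0000 − 8.00000) = 2.16667.
Running total after k=1: 1771.00.
Order-2 term: −1/720 · (0.00000 − 0.00000) = 0.00000.
Running total after k=2: 1771.00.
Order-3 term: 1/30240 · (0.00000 − 0.00000) = 0.00000.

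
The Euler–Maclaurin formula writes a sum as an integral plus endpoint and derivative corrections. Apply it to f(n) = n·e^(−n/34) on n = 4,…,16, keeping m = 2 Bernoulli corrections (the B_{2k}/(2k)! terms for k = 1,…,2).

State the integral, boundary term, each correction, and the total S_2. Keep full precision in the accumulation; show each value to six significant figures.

S_2 ≈ 93.4589

The integral term ∫_4^16 x·e^(−x/34) dx = 86.7216.
½[f(4) + f(16)] = ½[3.55604 + 9.99416] = 6.77510.
Integral + boundary = 93.4967.
k=1: B_{2}/(2)! × [f^{(1)}(16) − f^{(1)}(4)] = 1/12 × (0.330689 − 0.784420) = -0.0378110.
After k=1: 93.4589.
k=2: B_{4}/(4)! × [f^{(3)}(16) − f^{(3)}(4)] = −1/720 × (0.00136675 − 0.00221664) = 1.18041e-06.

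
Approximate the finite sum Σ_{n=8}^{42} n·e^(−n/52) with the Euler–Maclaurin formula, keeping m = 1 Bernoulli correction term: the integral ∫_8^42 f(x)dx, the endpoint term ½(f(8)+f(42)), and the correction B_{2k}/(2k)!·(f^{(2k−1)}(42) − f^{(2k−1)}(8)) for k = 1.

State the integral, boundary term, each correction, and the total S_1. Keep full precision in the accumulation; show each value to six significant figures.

Integral: ∫_8^42 x·e^(−x/52) dx = 495.610.
Endpoint term: (f(8) + f(42))/2 = (6.85923 + 18.7272)/2 = 12.7932.
So far: 508.403.
Correction k=1: B_{2}/2! · (f^{(1)}(42) − f^{(1)}(8)) = 1/12 · (0.0857473 − 0.725496) = -0.0533124.

S_1 ≈ 508.350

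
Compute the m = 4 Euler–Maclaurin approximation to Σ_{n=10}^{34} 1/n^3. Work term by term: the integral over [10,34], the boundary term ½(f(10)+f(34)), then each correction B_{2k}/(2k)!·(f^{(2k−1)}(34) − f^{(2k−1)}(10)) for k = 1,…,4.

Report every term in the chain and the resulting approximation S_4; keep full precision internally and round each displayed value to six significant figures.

S_4 ≈ 0.00510493

Integral: ∫_10^34 1/x^3 dx = 0.00456747.
Boundary: ½(f(10) + f(34)) = ½(0.00100000 + 2.54427e-05) = 0.000512721.
Integral + boundary = 0.00508020.
Order-1 term: 1/12 · (-2.24494e-06 − (-0.000300000)) = 2.48129e-05.
Partial sum through k=1: 0.00510501.
Order-2 term: −1/720 · (-3.88399e-08 − (-6.00000e-05)) = -8.32794e-08.
Partial sum through k=2: 0.00510493.
Order-3 term: 1/30240 · (-1.41114e-09 − (-2.52000e-05)) = 8.33287e-10.
Partial sum through k=3: 0.00510493.
Order-4 term: −1/1209600 · (-8.78909e-11 − (-1.81440e-05)) = -1.49999e-11.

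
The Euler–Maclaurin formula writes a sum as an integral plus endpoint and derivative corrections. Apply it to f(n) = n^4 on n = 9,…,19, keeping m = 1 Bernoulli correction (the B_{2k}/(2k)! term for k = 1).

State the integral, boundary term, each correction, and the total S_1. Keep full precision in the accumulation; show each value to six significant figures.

S_1 ≈ 553894

The integral term ∫_9^19 x^4 dx = 483410.
Endpoint term: (f(9) + f(19))/2 = (6561.00 + 130321)/2 = 68441.0.
Integral + boundary = 551851.
k=1: B_{2}/(2)! × [f^{(1)}(19) − f^{(1)}(9)] = 1/12 × (27436.0 − 2916.00) = 2043.33.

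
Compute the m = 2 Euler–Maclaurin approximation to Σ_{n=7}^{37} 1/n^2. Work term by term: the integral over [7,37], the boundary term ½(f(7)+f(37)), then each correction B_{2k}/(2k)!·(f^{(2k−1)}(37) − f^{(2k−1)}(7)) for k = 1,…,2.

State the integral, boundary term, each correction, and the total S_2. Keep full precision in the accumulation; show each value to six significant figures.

S_2 ≈ 0.126880

The integral term ∫_7^37 1/x^2 dx = 0.115830.
½[f(7) + f(37)] = ½[0.0204082 + 0.000730460] = 0.0105693.
Integral + boundary = 0.126399.
Correction k=1: B_{2}/2! · (f^{(1)}(37) − f^{(1)}(7)) = 1/12 · (-3.94843e-05 − (-0.00583090)) = 0.000482618.
After k=1: 0.126882.
Correction k=2: B_{4}/4! · (f^{(3)}(37) − f^{(3)}(7)) = −1/720 · (-3.46101e-07 − (-0.00142798)) = -1.98282e-06.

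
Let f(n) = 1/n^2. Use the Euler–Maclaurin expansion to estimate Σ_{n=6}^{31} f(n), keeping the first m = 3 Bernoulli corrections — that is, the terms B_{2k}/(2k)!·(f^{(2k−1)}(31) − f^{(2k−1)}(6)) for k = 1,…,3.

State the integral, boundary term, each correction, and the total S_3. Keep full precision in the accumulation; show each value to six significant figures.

The integral term ∫_6^31 1/x^2 dx = 0.134409.
½[f(6) + f(31)] = ½[0.0277778 + 0.00104058] = 0.0144092.
So far: 0.148818.
k=1: B_{2}/(2)! × [f^{(1)}(31) − f^{(1)}(6)] = 1/12 × (-6.71344e-05 − (-0.00925926)) = 0.000766010.
Running total after k=1: 0.149584.
k=2: B_{4}/(4)! × [f^{(3)}(31) − f^{(3)}(6)] = −1/720 × (-8.38306e-07 − (-0.00308642)) = -4.28553e-06.
Running total after k=2: 0.149580.
k=3: B_{6}/(6)! × [f^{(5)}(31) − f^{(5)}(6)] = 1/30240 × (-2.61698e-08 − (-0.00257202)) = 8.50526e-08.

S_3 ≈ 0.149580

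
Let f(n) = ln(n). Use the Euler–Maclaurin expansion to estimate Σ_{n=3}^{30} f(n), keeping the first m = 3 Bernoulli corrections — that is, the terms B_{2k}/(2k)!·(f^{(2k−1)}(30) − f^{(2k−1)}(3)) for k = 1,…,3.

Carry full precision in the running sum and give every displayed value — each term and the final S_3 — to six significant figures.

∫_3^30 ln(x) dx evaluates to 71.7401.
Boundary: ½(f(3) + f(30)) = ½(1.09861 + 3.40120) = 2.24990.
So far: 73.9900.
Order-1 term: 1/12 · (0.0333333 − 0.333333) = -0.0250000.
Running total after k=1: 73.9650.
Order-2 term: −1/720 · (7.40741e-05 − 0.0740741) = 0.000102778.
Running total after k=2: 73.9651.
Order-3 term: 1/30240 · (9.87654e-07 − 0.0987654) = -3.26602e-06.

S_3 ≈ 73.9651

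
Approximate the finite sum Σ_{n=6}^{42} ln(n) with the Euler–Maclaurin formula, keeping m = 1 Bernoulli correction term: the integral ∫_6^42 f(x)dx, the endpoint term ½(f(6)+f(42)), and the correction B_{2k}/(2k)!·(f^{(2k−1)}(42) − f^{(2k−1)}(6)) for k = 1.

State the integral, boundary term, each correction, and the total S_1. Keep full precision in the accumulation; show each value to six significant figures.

The integral term ∫_6^42 ln(x) dx = 110.232.
Boundary: ½(f(6) + f(42)) = ½(1.79176 + 3.73767) = 2.76471.
Running total after boundary: 112.996.
k=1: B_{2}/(2)! × [f^{(1)}(42) − f^{(1)}(6)] = 1/12 × (0.0238095 − 0.166667) = -0.0119048.

S_1 ≈ 112.984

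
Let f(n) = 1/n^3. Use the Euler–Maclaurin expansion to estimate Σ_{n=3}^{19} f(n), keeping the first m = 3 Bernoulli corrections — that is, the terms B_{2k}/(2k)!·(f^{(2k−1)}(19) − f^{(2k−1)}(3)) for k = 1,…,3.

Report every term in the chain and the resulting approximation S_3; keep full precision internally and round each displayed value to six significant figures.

The integral term ∫_3^19 1/x^3 dx = 0.0541705.
½[f(3) + f(19)] = ½[0.0370370 + 0.000145794] = 0.0185914.
So far: 0.0727619.
Correction k=1: B_{2}/2! · (f^{(1)}(19) − f^{(1)}(3)) = 1/12 · (-2.30201e-05 − (-0.0370370)) = 0.00308450.
After k=1: 0.0758464.
Correction k=2: B_{4}/4! · (f^{(3)}(19) − f^{(3)}(3)) = −1/720 · (-1.27535e-06 − (-0.0823045)) = -0.000114310.
After k=2: 0.0757321.
Correction k=3: B_{6}/6! · (f^{(5)}(19) − f^{(5)}(3)) = 1/30240 · (-1.48379e-07 − (-0.384088)) = 1.27013e-05.

S_3 ≈ 0.0757448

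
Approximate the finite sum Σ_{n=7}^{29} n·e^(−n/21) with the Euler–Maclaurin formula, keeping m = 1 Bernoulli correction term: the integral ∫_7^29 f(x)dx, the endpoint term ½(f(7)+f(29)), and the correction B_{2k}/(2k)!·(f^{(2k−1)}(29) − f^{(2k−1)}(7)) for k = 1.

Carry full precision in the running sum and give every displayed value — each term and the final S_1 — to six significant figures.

∫_7^29 x·e^(−x/21) dx evaluates to 157.414.
Boundary: ½(f(7) + f(29)) = ½(5.01572 + 7.28883) = 6.15228.
Integral + boundary = 163.567.
Order-1 term: 1/12 · (-0.0957482 − 0.477688) = -0.0477863.

S_1 ≈ 163.519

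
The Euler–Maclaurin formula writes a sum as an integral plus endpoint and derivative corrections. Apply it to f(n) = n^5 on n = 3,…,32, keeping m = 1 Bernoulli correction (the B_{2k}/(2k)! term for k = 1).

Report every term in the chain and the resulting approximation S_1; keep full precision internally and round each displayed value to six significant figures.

S_1 ≈ 1.96171e+08

∫_3^32 x^5 dx evaluates to 1.78957e+08.
Boundary: ½(f(3) + f(32)) = ½(243.000 + 3.35544e+07) = 1.67773e+07.
So far: 1.95734e+08.
Order-1 term: 1/12 · (5.24288e+06 − 405.000) = 436873.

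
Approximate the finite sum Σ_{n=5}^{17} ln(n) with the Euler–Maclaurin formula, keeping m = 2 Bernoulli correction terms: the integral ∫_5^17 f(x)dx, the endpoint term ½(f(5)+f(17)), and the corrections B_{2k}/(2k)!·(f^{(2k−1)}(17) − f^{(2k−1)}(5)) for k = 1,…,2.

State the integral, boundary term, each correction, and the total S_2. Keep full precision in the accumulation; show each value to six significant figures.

The integral term ∫_5^17 ln(x) dx = 28.1174.
½[f(5) + f(17)] = ½[1.60944 + 2.83321] = 2.22133.
So far: 30.3388.
Correction k=1: B_{2}/2! · (f^{(1)}(17) − f^{(1)}(5)) = 1/12 · (0.0588235 − 0.200000) = -0.0117647.
Running total after k=1: 30.3270.
Correction k=2: B_{4}/4! · (f^{(3)}(17) − f^{(3)}(5)) = −1/720 · (0.000407083 − 0.0160000) = 2.16568e-05.

S_2 ≈ 30.3270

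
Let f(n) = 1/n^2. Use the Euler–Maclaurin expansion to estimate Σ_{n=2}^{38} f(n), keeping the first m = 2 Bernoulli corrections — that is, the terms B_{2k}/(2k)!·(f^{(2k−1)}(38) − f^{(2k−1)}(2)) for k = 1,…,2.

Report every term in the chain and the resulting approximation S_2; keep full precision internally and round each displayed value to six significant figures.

∫_2^38 1/x^2 dx evaluates to 0.473684.
½[f(2) + f(38)] = ½[0.250000 + 0.000692521] = 0.125346.
So far: 0.599030.
Correction k=1: B_{2}/2! · (f^{(1)}(38) − f^{(1)}(2)) = 1/12 · (-3.64485e-05 − (-0.250000)) = 0.0208303.
Running total after k=1: 0.619861.
Correction k=2: B_{4}/4! · (f^{(3)}(38) − f^{(3)}(2)) = −1/720 · (-3.02896e-07 − (-0.750000)) = -0.00104167.

S_2 ≈ 0.618819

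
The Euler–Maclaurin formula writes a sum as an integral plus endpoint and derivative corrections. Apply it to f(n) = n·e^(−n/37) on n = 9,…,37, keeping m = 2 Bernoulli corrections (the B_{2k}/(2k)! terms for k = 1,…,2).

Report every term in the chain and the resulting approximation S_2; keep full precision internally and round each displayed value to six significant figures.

∫_9^37 x·e^(−x/37) dx evaluates to 327.252.
Endpoint term: (f(9) + f(37))/2 = (7.05673 + 13.6115)/2 = 10.3341.
Integral + boundary = 337.586.
k=1: B_{2}/(2)! × [f^{(1)}(37) − f^{(1)}(9)] = 1/12 × (0.00000 − 0.593358) = -0.0494465.
Partial sum through k=1: 337.536.
k=2: B_{4}/(4)! × [f^{(3)}(37) − f^{(3)}(9)] = −1/720 × (0.000537443 − 0.00157890) = 1.44647e-06.

S_2 ≈ 337.536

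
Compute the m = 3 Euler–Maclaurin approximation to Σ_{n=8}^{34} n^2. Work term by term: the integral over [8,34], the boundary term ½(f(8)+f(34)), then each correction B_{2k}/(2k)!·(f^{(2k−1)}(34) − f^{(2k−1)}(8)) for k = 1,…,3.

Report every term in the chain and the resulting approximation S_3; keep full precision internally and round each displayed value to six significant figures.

The integral term ∫_8^34 x^2 dx = 12930.7.
½[f(8) + f(34)] = ½[64.0000 + 1156.00] = 610.000.
Integral + boundary = 13540.7.
k=1: B_{2}/(2)! × [f^{(1)}(34) − f^{(1)}(8)] = 1/12 × (68.0000 − 16.0000) = 4.33333.
After k=1: 13545.0.
k=2: B_{4}/(4)! × [f^{(3)}(34) − f^{(3)}(8)] = −1/720 × (0.00000 − 0.00000) = 0.00000.
After k=2: 13545.0.
k=3: B_{6}/(6)! × [f^{(5)}(34) − f^{(5)}(8)] = 1/30240 × (0.00000 − 0.00000) = 0.00000.

S_3 ≈ 13545.0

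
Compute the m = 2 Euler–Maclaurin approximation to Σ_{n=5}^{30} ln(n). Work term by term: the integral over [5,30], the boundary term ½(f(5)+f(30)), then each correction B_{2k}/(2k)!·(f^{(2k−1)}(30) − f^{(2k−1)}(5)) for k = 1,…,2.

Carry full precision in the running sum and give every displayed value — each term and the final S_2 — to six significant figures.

Integral: ∫_5^30 ln(x) dx = 68.9887.
Endpoint term: (f(5) + f(30))/2 = (1.60944 + 3.40120)/2 = 2.50532.
Running total after boundary: 71.4940.
Order-1 term: 1/12 · (0.0333333 − 0.200000) = -0.0138889.
Partial sum through k=1: 71.4802.
Order-2 term: −1/720 · (7.40741e-05 − 0.0160000) = 2.21193e-05.

S_2 ≈ 71.4802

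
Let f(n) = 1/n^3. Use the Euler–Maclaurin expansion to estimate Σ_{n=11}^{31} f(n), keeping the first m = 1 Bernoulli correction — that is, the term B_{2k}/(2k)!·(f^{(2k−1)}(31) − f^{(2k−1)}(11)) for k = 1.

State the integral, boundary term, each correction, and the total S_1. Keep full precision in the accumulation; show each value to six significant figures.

The integral term ∫_11^31 1/x^3 dx = 0.00361194.
Boundary: ½(f(11) + f(31)) = ½(0.000751315 + 3.35672e-05) = 0.000392441.
Running total after boundary: 0.00400438.
Correction k=1: B_{2}/2! · (f^{(1)}(31) − f^{(1)}(11)) = 1/12 · (-3.24844e-06 − (-0.000204904)) = 1.68046e-05.

S_1 ≈ 0.00402119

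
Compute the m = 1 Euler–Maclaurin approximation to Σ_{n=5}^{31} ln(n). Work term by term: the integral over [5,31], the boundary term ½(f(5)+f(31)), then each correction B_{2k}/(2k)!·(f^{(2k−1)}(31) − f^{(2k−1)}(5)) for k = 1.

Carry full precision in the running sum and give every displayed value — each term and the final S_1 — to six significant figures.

S_1 ≈ 74.9141

Integral: ∫_5^31 ln(x) dx = 72.4064.
½[f(5) + f(31)] = ½[1.60944 + 3.43399] = 2.52171.
Running total after boundary: 74.9281.
Correction k=1: B_{2}/2! · (f^{(1)}(31) − f^{(1)}(5)) = 1/12 · (0.0322581 − 0.200000) = -0.0139785.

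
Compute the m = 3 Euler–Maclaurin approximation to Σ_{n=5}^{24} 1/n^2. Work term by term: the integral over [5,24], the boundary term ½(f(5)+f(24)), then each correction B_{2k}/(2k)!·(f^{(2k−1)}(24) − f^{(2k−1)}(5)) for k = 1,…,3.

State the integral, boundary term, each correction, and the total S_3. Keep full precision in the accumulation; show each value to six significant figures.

S_3 ≈ 0.180512

The integral term ∫_5^24 1/x^2 dx = 0.158333.
½[f(5) + f(24)] = ½[0.0400000 + 0.00173611] = 0.0208681.
So far: 0.179201.
Correction k=1: B_{2}/2! · (f^{(1)}(24) − f^{(1)}(5)) = 1/12 · (-0.000144676 − (-0.0160000)) = 0.00132128.
After k=1: 0.180523.
Correction k=2: B_{4}/4! · (f^{(3)}(24) − f^{(3)}(5)) = −1/720 · (-3.01408e-06 − (-0.00768000)) = -1.06625e-05.
After k=2: 0.180512.
Correction k=3: B_{6}/6! · (f^{(5)}(24) − f^{(5)}(5)) = 1/30240 · (-1.56983e-07 − (-0.00921600)) = 3.04757e-07.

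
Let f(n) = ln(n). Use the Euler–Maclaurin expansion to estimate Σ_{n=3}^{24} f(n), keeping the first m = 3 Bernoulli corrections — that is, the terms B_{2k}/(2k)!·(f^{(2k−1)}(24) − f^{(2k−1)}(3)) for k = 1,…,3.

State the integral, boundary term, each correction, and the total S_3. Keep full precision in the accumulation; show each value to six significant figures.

∫_3^24 ln(x) dx evaluates to 51.9775.
Boundary: ½(f(3) + f(24)) = ½(1.09861 + 3.17805) = 2.13833.
Running total after boundary: 54.1158.
Order-1 term: 1/12 · (0.0416667 − 0.333333) = -0.0243056.
After k=1: 54.0915.
Order-2 term: −1/720 · (0.000144676 − 0.0740741) = 0.000102680.
After k=2: 54.0916.
Order-3 term: 1/30240 · (3.01408e-06 − 0.0987654) = -3.26595e-06.

S_3 ≈ 54.0916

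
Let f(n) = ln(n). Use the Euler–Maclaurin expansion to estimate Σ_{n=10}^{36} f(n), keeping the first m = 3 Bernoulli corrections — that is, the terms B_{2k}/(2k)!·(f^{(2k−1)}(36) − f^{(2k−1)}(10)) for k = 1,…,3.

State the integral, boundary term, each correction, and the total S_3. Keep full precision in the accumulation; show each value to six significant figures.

Integral: ∫_10^36 ln(x) dx = 79.9808.
Boundary: ½(f(10) + f(36)) = ½(2.30259 + 3.58352) = 2.94305.
Integral + boundary = 82.9239.
Order-1 term: 1/12 · (0.0277778 − 0.100000) = -0.00601852.
After k=1: 82.9179.
Order-2 term: −1/720 · (4.28669e-05 − 0.00200000) = 2.71824e-06.
After k=2: 82.9179.
Order-3 term: 1/30240 · (3.96916e-07 − 0.000240000) = -7.92338e-09.

S_3 ≈ 82.9179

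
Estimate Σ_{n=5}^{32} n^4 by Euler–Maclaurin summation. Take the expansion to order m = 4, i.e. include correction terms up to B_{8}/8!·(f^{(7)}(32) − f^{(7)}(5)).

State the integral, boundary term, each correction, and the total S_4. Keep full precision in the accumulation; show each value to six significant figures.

∫_5^32 x^4 dx evaluates to 6.71026e+06.
Endpoint term: (f(5) + f(32))/2 = (625.000 + 1.04858e+06)/2 = 524600.
Running total after boundary: 7.23486e+06.
k=1: B_{2}/(2)! × [f^{(1)}(32) − f^{(1)}(5)] = 1/12 × (131072 − 500.000) = 10881.0.
Partial sum through k=1: 7.24574e+06.
k=2: B_{4}/(4)! × [f^{(3)}(32) − f^{(3)}(5)] = −1/720 × (768.000 − 120.000) = -0.900000.
Partial sum through k=2: 7.24574e+06.
k=3: B_{6}/(6)! × [f^{(5)}(32) − f^{(5)}(5)] = 1/30240 × (0.00000 − 0.00000) = 0.00000.
Partial sum through k=3: 7.24574e+06.
k=4: B_{8}/(8)! × [f^{(7)}(32) − f^{(7)}(5)] = −1/1209600 × (0.00000 − 0.00000) = 0.00000.

S_4 ≈ 7.24574e+06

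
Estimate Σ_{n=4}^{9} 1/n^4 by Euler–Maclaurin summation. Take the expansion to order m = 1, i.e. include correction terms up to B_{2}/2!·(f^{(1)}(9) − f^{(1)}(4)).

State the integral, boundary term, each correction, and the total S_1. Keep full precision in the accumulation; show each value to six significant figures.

S_1 ≈ 0.00710029

Integral: ∫_4^9 1/x^4 dx = 0.00475109.
½[f(4) + f(9)] = ½[0.00390625 + 0.000152416] = 0.00202933.
Running total after boundary: 0.00678042.
Correction k=1: B_{2}/2! · (f^{(1)}(9) − f^{(1)}(4)) = 1/12 · (-6.77404e-05 − (-0.00390625)) = 0.000319876.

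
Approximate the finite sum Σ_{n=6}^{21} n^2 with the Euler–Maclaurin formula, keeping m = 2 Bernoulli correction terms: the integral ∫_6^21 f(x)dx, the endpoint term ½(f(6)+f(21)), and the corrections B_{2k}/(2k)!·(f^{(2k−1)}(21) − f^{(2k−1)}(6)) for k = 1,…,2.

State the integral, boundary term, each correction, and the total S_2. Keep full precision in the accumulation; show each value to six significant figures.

S_2 ≈ 3256.00

The integral term ∫_6^21 x^2 dx = 3015.00.
½[f(6) + f(21)] = ½[36.0000 + 441.000] = 238.500.
Running total after boundary: 3253.50.
Correction k=1: B_{2}/2! · (f^{(1)}(21) − f^{(1)}(6)) = 1/12 · (42.0000 − 12.0000) = 2.50000.
Partial sum through k=1: 3256.00.
Correction k=2: B_{4}/4! · (f^{(3)}(21) − f^{(3)}(6)) = −1/720 · (0.00000 − 0.00000) = 0.00000.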